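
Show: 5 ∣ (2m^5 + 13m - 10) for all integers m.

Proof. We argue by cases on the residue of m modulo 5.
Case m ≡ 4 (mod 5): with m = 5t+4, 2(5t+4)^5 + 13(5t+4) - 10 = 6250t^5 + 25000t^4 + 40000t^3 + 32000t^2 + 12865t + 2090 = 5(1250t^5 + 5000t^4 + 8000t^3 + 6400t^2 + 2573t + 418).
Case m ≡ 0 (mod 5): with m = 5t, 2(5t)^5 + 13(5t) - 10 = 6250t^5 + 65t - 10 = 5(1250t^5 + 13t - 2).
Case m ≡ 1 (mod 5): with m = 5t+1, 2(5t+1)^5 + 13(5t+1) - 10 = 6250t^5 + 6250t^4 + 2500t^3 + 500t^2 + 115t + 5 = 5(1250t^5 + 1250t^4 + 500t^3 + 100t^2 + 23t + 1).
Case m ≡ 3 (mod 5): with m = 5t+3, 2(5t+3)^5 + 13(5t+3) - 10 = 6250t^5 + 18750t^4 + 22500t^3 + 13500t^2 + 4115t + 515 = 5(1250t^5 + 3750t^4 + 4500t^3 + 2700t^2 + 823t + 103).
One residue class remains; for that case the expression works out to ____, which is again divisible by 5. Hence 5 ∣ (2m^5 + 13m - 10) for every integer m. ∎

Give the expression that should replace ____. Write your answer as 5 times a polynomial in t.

5(1250t^5 + 2500t^4 + 2000t^3 + 800t^2 + 173t + 16)

The residues treated are {4, 0, 1, 3}, so the missing case is m ≡ 2 (mod 5); write m = 5t+2.
Then 2(5t+2)^5 + 13(5t+2) - 10 = 6250t^5 + 12500t^4 + 10000t^3 + 4000t^2 + 865t + 80 = 5(1250t^5 + 2500t^4 + 2000t^3 + 800t^2 + 173t + 16).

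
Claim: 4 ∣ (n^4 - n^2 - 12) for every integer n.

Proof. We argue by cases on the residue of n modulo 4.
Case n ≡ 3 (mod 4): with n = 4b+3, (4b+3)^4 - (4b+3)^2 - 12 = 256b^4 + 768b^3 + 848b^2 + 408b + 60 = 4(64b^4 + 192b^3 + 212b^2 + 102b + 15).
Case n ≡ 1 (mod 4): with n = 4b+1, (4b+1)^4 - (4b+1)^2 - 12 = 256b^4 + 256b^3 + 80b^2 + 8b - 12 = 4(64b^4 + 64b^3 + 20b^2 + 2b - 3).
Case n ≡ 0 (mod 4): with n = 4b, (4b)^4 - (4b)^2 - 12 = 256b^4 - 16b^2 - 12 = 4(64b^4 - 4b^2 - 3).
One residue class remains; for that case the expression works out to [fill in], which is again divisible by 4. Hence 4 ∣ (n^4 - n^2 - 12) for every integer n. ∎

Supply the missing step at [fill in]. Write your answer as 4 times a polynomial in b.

The residues treated are {3, 1, 0}, so the missing case is n ≡ 2 (mod 4); write n = 4b+2.
Then (4b+2)^4 - (4b+2)^2 - 12 = 256b^4 + 512b^3 + 368b^2 + 112b = 4(64b^4 + 128b^3 + 92b^2 + 28b).

4(64b^4 + 128b^3 + 92b^2 + 28b)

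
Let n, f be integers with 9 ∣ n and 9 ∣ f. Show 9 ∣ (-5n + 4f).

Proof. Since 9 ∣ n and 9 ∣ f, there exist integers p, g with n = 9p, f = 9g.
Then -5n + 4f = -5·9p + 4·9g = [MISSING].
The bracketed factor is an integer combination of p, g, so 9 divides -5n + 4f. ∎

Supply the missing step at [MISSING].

Pull the common 9 out of every term: -5·9p + 4·9g = 9(4g - 5p).
4g - 5p is an integer, which exhibits the divisibility.

9(4g - 5p)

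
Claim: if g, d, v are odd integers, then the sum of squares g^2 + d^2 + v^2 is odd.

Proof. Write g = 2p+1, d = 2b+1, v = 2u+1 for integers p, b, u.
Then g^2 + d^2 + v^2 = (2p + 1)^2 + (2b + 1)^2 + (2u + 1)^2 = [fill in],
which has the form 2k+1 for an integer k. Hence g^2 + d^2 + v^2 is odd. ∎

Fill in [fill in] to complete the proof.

(2p + 1)^2 + (2b + 1)^2 + (2u + 1)^2 = 4b^2 + 4b + 4p^2 + 4p + 4u^2 + 4u + 3
= 2(2b^2 + 2b + 2p^2 + 2p + 2u^2 + 2u + 1) + 1.
Since 2b^2 + 2b + 2p^2 + 2p + 2u^2 + 2u + 1 is an integer, the sum of squares is of the form 2k+1 for an integer k.

2(2b^2 + 2b + 2p^2 + 2p + 2u^2 + 2u + 1) + 1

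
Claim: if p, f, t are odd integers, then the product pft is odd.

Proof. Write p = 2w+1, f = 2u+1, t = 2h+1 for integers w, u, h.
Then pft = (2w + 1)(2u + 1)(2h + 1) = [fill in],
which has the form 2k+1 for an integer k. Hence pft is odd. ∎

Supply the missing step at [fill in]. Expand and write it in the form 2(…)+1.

Expanding: (2w + 1)(2u + 1)(2h + 1) = 8huw + 4hu + 4hw + 2h + 4uw + 2u + 2w + 1.
Every term except the constant is even, so this is 2(4huw + 2hu + 2hw + h + 2uw + u + w) + 1,
and 4huw + 2hu + 2hw + h + 2uw + u + w ∈ ℤ gives the required form.

2(4huw + 2hu + 2hw + h + 2uw + u + w) + 1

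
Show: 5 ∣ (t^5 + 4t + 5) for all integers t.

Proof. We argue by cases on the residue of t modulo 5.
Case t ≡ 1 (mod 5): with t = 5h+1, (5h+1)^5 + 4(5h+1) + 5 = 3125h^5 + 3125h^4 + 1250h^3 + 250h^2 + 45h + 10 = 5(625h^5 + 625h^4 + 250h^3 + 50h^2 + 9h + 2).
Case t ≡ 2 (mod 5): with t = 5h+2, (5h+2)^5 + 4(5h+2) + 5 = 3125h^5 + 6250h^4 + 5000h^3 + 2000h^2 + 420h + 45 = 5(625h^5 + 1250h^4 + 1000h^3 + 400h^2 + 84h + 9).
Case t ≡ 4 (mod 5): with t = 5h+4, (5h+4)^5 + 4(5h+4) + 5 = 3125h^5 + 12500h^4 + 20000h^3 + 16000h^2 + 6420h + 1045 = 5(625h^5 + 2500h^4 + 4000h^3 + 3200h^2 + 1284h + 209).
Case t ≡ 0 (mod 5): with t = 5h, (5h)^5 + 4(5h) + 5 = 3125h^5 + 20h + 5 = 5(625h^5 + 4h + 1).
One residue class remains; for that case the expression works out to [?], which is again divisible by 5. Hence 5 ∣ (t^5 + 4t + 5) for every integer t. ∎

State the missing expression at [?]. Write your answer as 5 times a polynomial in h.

Only t ≡ 3 (mod 5) is unaccounted for. Put t = 5h+3:
(5h+3)^5 + 4(5h+3) + 5 expands to 3125h^5 + 9375h^4 + 11250h^3 + 6750h^2 + 2045h + 260,
and factoring out 5 leaves 5(625h^5 + 1875h^4 + 2250h^3 + 1350h^2 + 409h + 52).

5(625h^5 + 1875h^4 + 2250h^3 + 1350h^2 + 409h + 52)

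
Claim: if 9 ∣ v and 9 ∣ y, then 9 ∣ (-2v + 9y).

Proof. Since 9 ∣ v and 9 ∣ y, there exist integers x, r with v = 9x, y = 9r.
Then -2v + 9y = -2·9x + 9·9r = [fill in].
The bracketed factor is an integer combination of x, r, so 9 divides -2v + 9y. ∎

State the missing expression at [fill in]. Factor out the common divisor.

Pull the common 9 out of every term: -2·9x + 9·9r = 9(9r - 2x).
9r - 2x is an integer, which exhibits the divisibility.

9(9r - 2x)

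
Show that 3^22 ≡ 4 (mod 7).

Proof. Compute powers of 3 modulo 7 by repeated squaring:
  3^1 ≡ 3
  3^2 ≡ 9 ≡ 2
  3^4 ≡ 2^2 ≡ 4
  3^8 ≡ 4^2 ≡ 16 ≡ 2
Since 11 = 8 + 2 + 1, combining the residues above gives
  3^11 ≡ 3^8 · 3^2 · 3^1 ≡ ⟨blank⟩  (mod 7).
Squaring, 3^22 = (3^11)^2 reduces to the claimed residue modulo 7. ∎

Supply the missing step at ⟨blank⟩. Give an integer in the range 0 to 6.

3^8 · 3^2 · 3^1 ≡ 2 · 2 · 3 = 12.
12 mod 7 = 5, so 3^11 ≡ 5 (mod 7).

5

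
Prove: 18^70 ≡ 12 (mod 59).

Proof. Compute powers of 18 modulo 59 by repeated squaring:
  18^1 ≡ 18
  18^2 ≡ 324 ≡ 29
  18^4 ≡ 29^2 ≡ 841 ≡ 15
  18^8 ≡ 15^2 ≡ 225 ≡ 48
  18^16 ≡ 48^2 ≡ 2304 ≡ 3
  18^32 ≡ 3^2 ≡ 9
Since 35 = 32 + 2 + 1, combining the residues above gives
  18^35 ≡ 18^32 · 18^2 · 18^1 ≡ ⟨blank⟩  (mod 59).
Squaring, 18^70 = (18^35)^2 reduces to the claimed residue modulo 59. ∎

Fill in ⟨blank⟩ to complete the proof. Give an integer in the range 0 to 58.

37

Multiply the listed residues: 9 · 29 · 18 = 261 → 4698.
Reducing modulo 59: 4698 = 79·59 + 37, so 18^35 ≡ 37.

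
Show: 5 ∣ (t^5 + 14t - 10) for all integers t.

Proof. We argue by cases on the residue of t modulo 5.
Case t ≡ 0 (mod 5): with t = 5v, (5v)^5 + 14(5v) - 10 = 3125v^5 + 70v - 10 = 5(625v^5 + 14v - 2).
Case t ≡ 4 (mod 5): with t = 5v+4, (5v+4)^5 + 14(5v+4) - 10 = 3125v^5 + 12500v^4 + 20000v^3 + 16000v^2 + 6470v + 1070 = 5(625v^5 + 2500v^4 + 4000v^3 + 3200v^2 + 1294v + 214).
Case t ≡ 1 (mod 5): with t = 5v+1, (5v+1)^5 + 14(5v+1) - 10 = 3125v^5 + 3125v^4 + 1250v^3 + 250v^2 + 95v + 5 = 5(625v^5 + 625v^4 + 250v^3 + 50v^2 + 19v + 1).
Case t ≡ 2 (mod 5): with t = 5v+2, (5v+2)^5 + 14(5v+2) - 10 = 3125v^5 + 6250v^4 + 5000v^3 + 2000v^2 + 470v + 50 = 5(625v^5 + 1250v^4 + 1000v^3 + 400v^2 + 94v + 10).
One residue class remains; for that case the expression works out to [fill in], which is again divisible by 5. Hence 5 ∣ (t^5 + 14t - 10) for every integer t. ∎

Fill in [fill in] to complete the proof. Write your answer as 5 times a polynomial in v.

5(625v^5 + 1875v^4 + 2250v^3 + 1350v^2 + 419v + 55)

Only t ≡ 3 (mod 5) is unaccounted for. Put t = 5v+3:
(5v+3)^5 + 14(5v+3) - 10 expands to 3125v^5 + 9375v^4 + 11250v^3 + 6750v^2 + 2095v + 275,
and factoring out 5 leaves 5(625v^5 + 1875v^4 + 2250v^3 + 1350v^2 + 419v + 55).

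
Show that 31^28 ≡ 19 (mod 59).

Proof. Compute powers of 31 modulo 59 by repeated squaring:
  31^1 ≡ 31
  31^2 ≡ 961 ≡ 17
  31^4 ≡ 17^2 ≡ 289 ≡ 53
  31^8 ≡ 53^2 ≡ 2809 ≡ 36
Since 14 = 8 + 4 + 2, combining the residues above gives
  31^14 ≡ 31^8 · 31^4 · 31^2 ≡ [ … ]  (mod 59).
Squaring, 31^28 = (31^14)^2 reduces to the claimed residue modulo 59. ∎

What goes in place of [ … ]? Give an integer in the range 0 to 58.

45

Multiply the listed residues: 36 · 53 · 17 = 1908 → 32436.
Reducing modulo 59: 32436 = 549·59 + 45, so 31^14 ≡ 45.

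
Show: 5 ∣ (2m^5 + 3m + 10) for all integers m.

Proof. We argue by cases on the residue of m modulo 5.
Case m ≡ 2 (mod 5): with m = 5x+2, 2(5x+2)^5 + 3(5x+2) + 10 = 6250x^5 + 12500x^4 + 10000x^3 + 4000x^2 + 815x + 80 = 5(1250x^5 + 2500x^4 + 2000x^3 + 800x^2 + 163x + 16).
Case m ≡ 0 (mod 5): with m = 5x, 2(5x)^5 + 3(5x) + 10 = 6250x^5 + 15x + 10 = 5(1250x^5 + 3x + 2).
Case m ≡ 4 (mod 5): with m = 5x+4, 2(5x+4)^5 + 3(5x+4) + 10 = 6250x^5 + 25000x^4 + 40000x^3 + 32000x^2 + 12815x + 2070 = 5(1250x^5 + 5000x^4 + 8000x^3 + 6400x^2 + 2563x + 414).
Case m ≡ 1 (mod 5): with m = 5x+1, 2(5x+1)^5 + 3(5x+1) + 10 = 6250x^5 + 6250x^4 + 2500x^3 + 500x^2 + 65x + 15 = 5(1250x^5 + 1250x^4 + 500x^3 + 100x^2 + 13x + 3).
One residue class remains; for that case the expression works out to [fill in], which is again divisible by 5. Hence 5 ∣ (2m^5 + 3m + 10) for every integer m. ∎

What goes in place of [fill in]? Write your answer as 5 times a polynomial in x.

The residues treated are {2, 0, 4, 1}, so the missing case is m ≡ 3 (mod 5); write m = 5x+3.
Then 2(5x+3)^5 + 3(5x+3) + 10 = 6250x^5 + 18750x^4 + 22500x^3 + 13500x^2 + 4065x + 505 = 5(1250x^5 + 3750x^4 + 4500x^3 + 2700x^2 + 813x + 101).

5(1250x^5 + 3750x^4 + 4500x^3 + 2700x^2 + 813x + 101)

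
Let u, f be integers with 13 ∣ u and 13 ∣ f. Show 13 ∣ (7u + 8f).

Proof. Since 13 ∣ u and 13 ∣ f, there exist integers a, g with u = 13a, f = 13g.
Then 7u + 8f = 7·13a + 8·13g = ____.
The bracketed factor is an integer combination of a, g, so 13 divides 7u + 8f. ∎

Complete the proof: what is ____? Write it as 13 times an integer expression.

13(7a + 8g)

Each term has a factor of 13: 7·13a + 8·13g = 13·(7a + 8g).
Since 7a + 8g is an integer, 13 ∣ (7u + 8f).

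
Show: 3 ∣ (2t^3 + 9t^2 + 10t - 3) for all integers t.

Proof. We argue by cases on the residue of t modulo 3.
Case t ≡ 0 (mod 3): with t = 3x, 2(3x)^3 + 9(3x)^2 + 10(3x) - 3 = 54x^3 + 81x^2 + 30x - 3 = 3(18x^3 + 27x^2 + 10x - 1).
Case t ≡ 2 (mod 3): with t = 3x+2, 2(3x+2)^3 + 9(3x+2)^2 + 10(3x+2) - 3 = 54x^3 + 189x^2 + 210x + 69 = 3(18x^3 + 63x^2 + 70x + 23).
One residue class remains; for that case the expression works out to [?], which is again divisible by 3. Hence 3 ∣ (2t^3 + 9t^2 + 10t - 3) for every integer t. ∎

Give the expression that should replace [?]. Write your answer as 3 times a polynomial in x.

The residues treated are {0, 2}, so the missing case is t ≡ 1 (mod 3); write t = 3x+1.
Then 2(3x+1)^3 + 9(3x+1)^2 + 10(3x+1) - 3 = 54x^3 + 135x^2 + 102x + 18 = 3(18x^3 + 45x^2 + 34x + 6).

3(18x^3 + 45x^2 + 34x + 6)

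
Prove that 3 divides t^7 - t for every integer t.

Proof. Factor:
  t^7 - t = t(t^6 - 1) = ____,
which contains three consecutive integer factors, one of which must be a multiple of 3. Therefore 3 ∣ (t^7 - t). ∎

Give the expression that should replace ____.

(t - 1)t(t + 1)(t^4 + t^2 + 1)

t^6 - 1 = (t^2 - 1)(t^4 + t^2 + 1), and t^2 - 1 = (t-1)(t+1).
So t(t^6 - 1) = (t - 1)t(t + 1)(t^4 + t^2 + 1).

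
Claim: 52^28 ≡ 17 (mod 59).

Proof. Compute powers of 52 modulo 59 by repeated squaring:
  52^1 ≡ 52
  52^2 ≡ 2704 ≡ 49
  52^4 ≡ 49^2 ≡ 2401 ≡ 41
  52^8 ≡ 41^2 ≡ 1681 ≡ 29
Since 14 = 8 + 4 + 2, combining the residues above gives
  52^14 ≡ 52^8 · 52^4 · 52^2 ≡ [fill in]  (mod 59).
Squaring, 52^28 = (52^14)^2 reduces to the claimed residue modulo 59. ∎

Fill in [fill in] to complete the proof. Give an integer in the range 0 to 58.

28

52^8 · 52^4 · 52^2 ≡ 29 · 41 · 49 = 58261.
58261 mod 59 = 28, so 52^14 ≡ 28 (mod 59).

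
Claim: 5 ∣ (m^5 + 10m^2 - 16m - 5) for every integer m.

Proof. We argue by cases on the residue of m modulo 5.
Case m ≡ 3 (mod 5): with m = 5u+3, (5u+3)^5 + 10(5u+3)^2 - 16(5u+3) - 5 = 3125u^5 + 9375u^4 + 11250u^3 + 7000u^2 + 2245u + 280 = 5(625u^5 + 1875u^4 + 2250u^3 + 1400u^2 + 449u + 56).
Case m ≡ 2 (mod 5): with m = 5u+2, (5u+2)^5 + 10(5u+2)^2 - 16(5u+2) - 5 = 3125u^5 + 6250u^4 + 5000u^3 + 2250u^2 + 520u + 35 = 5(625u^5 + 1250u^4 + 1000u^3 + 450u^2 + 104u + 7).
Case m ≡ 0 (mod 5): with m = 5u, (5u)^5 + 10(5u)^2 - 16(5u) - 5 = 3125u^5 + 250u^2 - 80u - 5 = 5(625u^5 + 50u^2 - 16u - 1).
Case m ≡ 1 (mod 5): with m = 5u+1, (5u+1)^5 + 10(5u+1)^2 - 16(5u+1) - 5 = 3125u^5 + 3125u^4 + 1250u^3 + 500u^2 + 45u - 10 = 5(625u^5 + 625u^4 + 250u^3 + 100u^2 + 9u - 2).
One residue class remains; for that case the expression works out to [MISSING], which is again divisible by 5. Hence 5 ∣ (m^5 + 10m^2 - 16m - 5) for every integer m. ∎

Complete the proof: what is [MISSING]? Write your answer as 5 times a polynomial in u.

Only m ≡ 4 (mod 5) is unaccounted for. Put m = 5u+4:
(5u+4)^5 + 10(5u+4)^2 - 16(5u+4) - 5 expands to 3125u^5 + 12500u^4 + 20000u^3 + 16250u^2 + 6720u + 1115,
and factoring out 5 leaves 5(625u^5 + 2500u^4 + 4000u^3 + 3250u^2 + 1344u + 223).

5(625u^5 + 2500u^4 + 4000u^3 + 3250u^2 + 1344u + 223)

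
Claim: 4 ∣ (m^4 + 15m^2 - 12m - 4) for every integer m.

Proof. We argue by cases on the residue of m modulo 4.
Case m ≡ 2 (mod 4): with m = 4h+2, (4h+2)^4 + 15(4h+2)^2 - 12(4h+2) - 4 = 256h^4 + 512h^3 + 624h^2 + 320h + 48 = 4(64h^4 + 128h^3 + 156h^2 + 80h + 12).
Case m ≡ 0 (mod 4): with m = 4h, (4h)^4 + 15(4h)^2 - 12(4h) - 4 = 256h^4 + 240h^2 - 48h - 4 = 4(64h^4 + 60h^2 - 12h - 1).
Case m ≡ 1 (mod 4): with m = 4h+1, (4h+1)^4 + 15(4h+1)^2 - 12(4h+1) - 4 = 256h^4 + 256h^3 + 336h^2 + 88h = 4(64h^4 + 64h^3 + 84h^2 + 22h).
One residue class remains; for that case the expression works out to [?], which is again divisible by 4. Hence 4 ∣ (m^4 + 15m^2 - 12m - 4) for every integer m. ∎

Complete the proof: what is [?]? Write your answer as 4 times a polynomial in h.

4(64h^4 + 192h^3 + 276h^2 + 186h + 44)

The residues treated are {2, 0, 1}, so the missing case is m ≡ 3 (mod 4); write m = 4h+3.
Then (4h+3)^4 + 15(4h+3)^2 - 12(4h+3) - 4 = 256h^4 + 768h^3 + 1104h^2 + 744h + 176 = 4(64h^4 + 192h^3 + 276h^2 + 186h + 44).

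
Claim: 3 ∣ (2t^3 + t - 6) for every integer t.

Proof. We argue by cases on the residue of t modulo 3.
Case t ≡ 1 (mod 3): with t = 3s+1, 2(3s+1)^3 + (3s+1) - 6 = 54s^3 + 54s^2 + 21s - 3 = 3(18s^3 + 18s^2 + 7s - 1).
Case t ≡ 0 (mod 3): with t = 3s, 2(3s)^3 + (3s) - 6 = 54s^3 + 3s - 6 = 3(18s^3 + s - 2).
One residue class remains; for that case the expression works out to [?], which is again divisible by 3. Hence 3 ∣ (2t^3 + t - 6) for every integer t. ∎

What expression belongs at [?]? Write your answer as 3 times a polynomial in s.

Only t ≡ 2 (mod 3) is unaccounted for. Put t = 3s+2:
2(3s+2)^3 + (3s+2) - 6 expands to 54s^3 + 108s^2 + 75s + 12,
and factoring out 3 leaves 3(18s^3 + 36s^2 + 25s + 4).

3(18s^3 + 36s^2 + 25s + 4)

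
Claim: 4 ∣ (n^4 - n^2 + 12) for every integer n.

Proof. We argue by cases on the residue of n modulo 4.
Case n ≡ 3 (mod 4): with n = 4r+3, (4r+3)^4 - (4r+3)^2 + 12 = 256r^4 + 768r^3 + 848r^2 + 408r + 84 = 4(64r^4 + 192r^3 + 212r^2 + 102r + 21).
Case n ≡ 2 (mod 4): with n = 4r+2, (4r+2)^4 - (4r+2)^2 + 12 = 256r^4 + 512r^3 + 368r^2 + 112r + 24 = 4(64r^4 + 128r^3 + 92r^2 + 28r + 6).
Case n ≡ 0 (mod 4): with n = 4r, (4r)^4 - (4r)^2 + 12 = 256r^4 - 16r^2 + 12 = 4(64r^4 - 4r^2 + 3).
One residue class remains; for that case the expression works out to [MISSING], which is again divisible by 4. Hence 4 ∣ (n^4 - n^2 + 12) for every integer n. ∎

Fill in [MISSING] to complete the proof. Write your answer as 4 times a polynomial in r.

4(64r^4 + 64r^3 + 20r^2 + 2r + 3)

Only n ≡ 1 (mod 4) is unaccounted for. Put n = 4r+1:
(4r+1)^4 - (4r+1)^2 + 12 expands to 256r^4 + 256r^3 + 80r^2 + 8r + 12,
and factoring out 4 leaves 4(64r^4 + 64r^3 + 20r^2 + 2r + 3).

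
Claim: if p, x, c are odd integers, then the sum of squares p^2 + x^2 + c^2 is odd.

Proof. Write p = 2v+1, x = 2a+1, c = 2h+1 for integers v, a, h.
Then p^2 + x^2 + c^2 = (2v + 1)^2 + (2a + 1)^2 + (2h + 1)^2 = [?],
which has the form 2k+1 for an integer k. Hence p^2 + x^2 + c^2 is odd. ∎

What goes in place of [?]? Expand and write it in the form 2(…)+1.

(2v + 1)^2 + (2a + 1)^2 + (2h + 1)^2 = 4a^2 + 4a + 4h^2 + 4h + 4v^2 + 4v + 3
= 2(2a^2 + 2a + 2h^2 + 2h + 2v^2 + 2v + 1) + 1.
Since 2a^2 + 2a + 2h^2 + 2h + 2v^2 + 2v + 1 is an integer, the sum of squares is of the form 2k+1 for an integer k.

2(2a^2 + 2a + 2h^2 + 2h + 2v^2 + 2v + 1) + 1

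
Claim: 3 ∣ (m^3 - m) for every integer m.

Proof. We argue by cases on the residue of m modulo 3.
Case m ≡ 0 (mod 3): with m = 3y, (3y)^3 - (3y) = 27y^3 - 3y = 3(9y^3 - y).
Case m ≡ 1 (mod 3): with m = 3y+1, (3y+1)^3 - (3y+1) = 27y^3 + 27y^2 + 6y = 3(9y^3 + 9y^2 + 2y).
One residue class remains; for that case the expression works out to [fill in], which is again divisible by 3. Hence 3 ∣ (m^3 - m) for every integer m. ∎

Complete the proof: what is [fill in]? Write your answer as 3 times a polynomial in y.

The residues treated are {0, 1}, so the missing case is m ≡ 2 (mod 3); write m = 3y+2.
Then (3y+2)^3 - (3y+2) = 27y^3 + 54y^2 + 33y + 6 = 3(9y^3 + 18y^2 + 11y + 2).

3(9y^3 + 18y^2 + 11y + 2)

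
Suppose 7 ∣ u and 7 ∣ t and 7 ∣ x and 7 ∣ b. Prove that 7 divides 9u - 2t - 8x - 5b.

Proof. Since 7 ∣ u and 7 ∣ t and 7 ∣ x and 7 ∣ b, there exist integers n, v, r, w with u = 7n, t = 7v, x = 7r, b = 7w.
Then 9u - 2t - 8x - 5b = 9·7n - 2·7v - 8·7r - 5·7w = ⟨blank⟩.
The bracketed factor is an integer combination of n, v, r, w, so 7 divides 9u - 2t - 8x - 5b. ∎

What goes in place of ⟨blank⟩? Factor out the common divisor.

Each term has a factor of 7: 9·7n - 2·7v - 8·7r - 5·7w = 7·(9n - 8r - 2v - 5w).
Since 9n - 8r - 2v - 5w is an integer, 7 ∣ (9u - 2t - 8x - 5b).

7(9n - 8r - 2v - 5w)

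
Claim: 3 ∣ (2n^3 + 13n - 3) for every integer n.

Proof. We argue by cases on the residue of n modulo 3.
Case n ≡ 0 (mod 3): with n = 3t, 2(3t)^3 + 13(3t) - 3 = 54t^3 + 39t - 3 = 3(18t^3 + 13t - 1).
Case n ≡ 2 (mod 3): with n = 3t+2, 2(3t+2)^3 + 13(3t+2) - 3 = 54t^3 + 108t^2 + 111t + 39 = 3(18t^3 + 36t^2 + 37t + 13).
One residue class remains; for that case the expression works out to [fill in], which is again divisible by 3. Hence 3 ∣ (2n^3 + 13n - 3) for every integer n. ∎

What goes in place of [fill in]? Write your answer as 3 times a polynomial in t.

The residues treated are {0, 2}, so the missing case is n ≡ 1 (mod 3); write n = 3t+1.
Then 2(3t+1)^3 + 13(3t+1) - 3 = 54t^3 + 54t^2 + 57t + 12 = 3(18t^3 + 18t^2 + 19t + 4).

3(18t^3 + 18t^2 + 19t + 4)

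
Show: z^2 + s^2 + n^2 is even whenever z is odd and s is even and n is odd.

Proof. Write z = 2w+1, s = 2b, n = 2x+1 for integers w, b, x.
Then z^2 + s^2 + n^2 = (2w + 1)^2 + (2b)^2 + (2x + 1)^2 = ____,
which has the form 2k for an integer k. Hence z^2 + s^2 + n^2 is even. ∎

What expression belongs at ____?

2(2b^2 + 2w^2 + 2w + 2x^2 + 2x + 1)

(2w + 1)^2 + (2b)^2 + (2x + 1)^2 = 4b^2 + 4w^2 + 4w + 4x^2 + 4x + 2
= 2(2b^2 + 2w^2 + 2w + 2x^2 + 2x + 1).
Since 2b^2 + 2w^2 + 2w + 2x^2 + 2x + 1 is an integer, the sum of squares is of the form 2k for an integer k.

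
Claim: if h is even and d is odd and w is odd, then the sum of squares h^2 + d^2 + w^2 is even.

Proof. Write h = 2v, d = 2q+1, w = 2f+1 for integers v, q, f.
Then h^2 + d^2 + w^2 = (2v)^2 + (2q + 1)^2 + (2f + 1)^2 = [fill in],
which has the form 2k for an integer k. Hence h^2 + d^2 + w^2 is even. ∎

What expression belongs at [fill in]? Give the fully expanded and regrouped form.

2(2f^2 + 2f + 2q^2 + 2q + 2v^2 + 1)

(2v)^2 + (2q + 1)^2 + (2f + 1)^2 = 4f^2 + 4f + 4q^2 + 4q + 4v^2 + 2
= 2(2f^2 + 2f + 2q^2 + 2q + 2v^2 + 1).
Since 2f^2 + 2f + 2q^2 + 2q + 2v^2 + 1 is an integer, the sum of squares is of the form 2k for an integer k.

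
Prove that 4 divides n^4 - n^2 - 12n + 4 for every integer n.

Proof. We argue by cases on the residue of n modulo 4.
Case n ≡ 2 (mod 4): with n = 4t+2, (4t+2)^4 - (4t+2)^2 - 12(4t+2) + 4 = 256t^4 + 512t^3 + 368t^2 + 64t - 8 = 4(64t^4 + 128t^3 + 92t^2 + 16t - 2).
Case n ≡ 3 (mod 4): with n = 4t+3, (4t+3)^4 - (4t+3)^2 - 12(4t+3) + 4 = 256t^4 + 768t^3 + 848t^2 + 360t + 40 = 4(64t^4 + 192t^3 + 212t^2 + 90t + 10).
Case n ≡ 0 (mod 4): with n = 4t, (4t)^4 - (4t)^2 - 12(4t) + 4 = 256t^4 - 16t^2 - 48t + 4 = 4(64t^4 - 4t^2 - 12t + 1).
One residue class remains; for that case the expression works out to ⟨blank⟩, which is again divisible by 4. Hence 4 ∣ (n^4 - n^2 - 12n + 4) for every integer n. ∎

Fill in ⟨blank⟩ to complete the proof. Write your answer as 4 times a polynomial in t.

The residues treated are {2, 3, 0}, so the missing case is n ≡ 1 (mod 4); write n = 4t+1.
Then (4t+1)^4 - (4t+1)^2 - 12(4t+1) + 4 = 256t^4 + 256t^3 + 80t^2 - 40t - 8 = 4(64t^4 + 64t^3 + 20t^2 - 10t - 2).

4(64t^4 + 64t^3 + 20t^2 - 10t - 2)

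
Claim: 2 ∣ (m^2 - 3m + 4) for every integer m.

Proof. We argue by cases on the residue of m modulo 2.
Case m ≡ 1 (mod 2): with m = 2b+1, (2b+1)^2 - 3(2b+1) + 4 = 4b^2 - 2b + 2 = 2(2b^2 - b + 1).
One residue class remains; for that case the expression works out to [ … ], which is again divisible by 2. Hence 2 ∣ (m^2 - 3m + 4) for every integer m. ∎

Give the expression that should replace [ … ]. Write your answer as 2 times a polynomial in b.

The residues treated are {1}, so the missing case is m ≡ 0 (mod 2); write m = 2b.
Then (2b)^2 - 3(2b) + 4 = 4b^2 - 6b + 4 = 2(2b^2 - 3b + 2).

2(2b^2 - 3b + 2)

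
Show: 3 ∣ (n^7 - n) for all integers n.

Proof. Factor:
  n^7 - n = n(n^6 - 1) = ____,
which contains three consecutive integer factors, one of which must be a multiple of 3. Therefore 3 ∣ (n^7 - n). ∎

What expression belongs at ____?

(n - 1)n(n + 1)(n^4 + n^2 + 1)

n^6 - 1 = (n^2 - 1)(n^4 + n^2 + 1), and n^2 - 1 = (n-1)(n+1).
So n(n^6 - 1) = (n - 1)n(n + 1)(n^4 + n^2 + 1).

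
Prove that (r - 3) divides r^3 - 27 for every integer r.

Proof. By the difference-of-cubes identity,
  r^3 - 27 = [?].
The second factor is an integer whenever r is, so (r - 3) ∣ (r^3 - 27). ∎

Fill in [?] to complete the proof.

(r - 3)(r^2 + 3r + 9)

a^3 - b^3 = (a - b)(a^2 + ab + b^2). With a = r, b = 3:
r^3 - 27 = (r - 3)(r^2 + 3r + 9).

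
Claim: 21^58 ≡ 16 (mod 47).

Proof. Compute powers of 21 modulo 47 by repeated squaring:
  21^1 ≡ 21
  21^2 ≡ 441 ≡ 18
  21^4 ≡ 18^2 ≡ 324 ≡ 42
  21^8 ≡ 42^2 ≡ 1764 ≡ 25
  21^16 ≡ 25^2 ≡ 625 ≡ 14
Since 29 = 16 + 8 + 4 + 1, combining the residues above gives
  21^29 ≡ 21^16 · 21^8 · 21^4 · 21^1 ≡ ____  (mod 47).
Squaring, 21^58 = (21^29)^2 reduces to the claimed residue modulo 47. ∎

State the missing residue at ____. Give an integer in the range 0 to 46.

4

Multiply the listed residues: 14 · 25 · 42 · 21 = 350 → 14700 → 308700.
Reducing modulo 47: 308700 = 6568·47 + 4, so 21^29 ≡ 4.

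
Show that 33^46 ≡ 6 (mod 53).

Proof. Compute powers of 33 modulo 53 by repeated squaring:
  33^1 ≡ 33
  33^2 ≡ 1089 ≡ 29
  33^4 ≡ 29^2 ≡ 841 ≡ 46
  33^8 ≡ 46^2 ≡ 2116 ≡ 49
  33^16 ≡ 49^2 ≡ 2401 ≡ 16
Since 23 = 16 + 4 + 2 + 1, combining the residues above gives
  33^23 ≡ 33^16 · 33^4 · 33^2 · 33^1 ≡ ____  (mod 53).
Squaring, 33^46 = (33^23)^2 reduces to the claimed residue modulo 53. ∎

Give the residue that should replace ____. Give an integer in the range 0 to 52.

33^16 · 33^4 · 33^2 · 33^1 ≡ 16 · 46 · 29 · 33 = 704352.
704352 mod 53 = 35, so 33^23 ≡ 35 (mod 53).

35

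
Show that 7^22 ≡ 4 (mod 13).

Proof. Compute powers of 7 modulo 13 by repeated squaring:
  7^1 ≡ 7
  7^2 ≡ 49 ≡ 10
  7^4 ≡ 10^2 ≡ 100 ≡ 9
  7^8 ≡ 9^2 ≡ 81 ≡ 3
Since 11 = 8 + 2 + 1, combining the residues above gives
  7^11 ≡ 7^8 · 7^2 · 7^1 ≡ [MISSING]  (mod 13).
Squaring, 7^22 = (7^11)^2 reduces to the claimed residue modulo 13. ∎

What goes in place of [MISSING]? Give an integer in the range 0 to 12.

7^8 · 7^2 · 7^1 ≡ 3 · 10 · 7 = 210.
210 mod 13 = 2, so 7^11 ≡ 2 (mod 13).

2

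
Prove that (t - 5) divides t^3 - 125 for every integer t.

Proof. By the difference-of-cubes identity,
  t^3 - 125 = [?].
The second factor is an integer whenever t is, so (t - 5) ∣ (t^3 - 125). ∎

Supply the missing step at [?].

(t - 5)(t^2 + 5t + 25)

a^3 - b^3 = (a - b)(a^2 + ab + b^2). With a = t, b = 5:
t^3 - 125 = (t - 5)(t^2 + 5t + 25).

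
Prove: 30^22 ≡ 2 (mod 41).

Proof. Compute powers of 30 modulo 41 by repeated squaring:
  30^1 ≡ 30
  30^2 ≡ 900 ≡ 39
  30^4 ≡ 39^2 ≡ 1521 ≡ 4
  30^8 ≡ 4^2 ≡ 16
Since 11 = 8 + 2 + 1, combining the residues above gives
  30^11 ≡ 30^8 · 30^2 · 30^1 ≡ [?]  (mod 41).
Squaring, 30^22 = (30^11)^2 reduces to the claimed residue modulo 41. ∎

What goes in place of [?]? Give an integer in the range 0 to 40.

24

30^8 · 30^2 · 30^1 ≡ 16 · 39 · 30 = 18720.
18720 mod 41 = 24, so 30^11 ≡ 24 (mod 41).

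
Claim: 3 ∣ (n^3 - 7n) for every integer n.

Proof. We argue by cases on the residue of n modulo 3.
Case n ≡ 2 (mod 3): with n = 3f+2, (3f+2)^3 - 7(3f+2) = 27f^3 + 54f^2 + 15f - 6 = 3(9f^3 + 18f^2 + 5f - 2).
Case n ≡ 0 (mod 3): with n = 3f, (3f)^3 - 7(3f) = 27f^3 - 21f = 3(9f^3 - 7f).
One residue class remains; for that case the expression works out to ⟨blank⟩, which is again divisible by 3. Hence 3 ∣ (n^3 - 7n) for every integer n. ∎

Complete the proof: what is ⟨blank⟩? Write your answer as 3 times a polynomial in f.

3(9f^3 + 9f^2 - 4f - 2)

The residues treated are {2, 0}, so the missing case is n ≡ 1 (mod 3); write n = 3f+1.
Then (3f+1)^3 - 7(3f+1) = 27f^3 + 27f^2 - 12f - 6 = 3(9f^3 + 9f^2 - 4f - 2).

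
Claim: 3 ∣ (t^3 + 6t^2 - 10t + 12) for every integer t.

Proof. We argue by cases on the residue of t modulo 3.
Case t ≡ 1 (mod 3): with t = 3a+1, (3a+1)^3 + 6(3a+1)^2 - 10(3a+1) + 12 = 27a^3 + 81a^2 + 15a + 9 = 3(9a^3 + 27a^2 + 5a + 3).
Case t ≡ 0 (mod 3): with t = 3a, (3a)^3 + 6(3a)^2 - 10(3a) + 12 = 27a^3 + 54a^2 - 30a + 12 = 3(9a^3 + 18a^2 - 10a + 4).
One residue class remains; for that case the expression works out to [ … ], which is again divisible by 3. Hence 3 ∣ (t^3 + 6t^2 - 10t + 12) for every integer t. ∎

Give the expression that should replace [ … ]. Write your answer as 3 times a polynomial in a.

3(9a^3 + 36a^2 + 26a + 8)

The residues treated are {1, 0}, so the missing case is t ≡ 2 (mod 3); write t = 3a+2.
Then (3a+2)^3 + 6(3a+2)^2 - 10(3a+2) + 12 = 27a^3 + 108a^2 + 78a + 24 = 3(9a^3 + 36a^2 + 26a + 8).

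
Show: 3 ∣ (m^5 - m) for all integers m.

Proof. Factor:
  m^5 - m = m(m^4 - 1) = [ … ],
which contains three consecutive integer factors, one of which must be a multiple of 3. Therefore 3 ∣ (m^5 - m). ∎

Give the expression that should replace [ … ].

(m - 1)m(m + 1)(m^2 + 1)

m^4 - 1 = (m^2 - 1)(m^2 + 1), and m^2 - 1 = (m-1)(m+1).
So m(m^4 - 1) = (m - 1)m(m + 1)(m^2 + 1).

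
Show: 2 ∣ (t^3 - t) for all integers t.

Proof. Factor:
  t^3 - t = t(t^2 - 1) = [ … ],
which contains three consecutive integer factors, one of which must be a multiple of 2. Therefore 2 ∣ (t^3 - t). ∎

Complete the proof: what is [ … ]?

t(t^2 - 1) = t(t - 1)(t + 1) = (t - 1)t(t + 1).
These three factors are consecutive integers, so their product is divisible by 2.

(t - 1)t(t + 1)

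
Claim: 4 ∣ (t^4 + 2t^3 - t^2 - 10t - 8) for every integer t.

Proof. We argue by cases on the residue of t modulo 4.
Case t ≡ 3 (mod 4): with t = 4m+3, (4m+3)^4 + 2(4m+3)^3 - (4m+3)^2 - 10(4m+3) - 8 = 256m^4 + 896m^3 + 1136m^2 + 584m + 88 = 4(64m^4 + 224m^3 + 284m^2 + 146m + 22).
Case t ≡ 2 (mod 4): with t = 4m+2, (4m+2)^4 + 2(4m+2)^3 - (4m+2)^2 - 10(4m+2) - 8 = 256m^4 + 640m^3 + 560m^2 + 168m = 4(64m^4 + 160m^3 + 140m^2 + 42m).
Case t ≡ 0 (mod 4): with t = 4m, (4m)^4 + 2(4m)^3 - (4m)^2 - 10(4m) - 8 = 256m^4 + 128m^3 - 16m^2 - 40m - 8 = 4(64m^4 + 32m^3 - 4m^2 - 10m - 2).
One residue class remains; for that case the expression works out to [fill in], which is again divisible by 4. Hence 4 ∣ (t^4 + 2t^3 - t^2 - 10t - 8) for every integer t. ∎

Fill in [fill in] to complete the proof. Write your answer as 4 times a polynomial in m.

4(64m^4 + 96m^3 + 44m^2 - 2m - 4)

Only t ≡ 1 (mod 4) is unaccounted for. Put t = 4m+1:
(4m+1)^4 + 2(4m+1)^3 - (4m+1)^2 - 10(4m+1) - 8 expands to 256m^4 + 384m^3 + 176m^2 - 8m - 16,
and factoring out 4 leaves 4(64m^4 + 96m^3 + 44m^2 - 2m - 4).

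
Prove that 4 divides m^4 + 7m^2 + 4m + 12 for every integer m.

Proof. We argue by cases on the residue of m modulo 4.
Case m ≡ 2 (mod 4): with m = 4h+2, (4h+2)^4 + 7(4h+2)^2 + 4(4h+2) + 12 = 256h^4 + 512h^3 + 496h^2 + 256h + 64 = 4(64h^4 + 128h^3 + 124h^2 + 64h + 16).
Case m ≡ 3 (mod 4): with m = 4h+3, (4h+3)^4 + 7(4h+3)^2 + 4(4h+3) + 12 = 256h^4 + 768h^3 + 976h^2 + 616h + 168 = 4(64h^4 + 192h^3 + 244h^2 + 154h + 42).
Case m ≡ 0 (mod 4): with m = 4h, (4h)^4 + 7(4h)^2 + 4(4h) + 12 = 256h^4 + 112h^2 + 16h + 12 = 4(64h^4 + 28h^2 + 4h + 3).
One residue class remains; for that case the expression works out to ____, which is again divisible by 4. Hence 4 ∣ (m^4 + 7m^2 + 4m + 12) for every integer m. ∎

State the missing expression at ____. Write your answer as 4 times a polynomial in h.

4(64h^4 + 64h^3 + 52h^2 + 22h + 6)

The residues treated are {2, 3, 0}, so the missing case is m ≡ 1 (mod 4); write m = 4h+1.
Then (4h+1)^4 + 7(4h+1)^2 + 4(4h+1) + 12 = 256h^4 + 256h^3 + 208h^2 + 88h + 24 = 4(64h^4 + 64h^3 + 52h^2 + 22h + 6).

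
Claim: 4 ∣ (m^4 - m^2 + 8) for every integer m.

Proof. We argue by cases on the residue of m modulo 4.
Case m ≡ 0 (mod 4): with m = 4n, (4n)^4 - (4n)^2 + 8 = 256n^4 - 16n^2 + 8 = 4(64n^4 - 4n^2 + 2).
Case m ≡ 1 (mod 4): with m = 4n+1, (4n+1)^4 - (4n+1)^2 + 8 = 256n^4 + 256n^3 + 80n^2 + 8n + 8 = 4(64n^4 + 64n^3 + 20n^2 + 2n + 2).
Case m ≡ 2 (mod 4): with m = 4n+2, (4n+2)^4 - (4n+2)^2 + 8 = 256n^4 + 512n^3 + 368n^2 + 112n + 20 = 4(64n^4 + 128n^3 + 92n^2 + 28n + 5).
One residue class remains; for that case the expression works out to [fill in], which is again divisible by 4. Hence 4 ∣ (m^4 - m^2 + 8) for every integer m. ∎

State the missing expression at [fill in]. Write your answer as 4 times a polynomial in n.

Only m ≡ 3 (mod 4) is unaccounted for. Put m = 4n+3:
(4n+3)^4 - (4n+3)^2 + 8 expands to 256n^4 + 768n^3 + 848n^2 + 408n + 80,
and factoring out 4 leaves 4(64n^4 + 192n^3 + 212n^2 + 102n + 20).

4(64n^4 + 192n^3 + 212n^2 + 102n + 20)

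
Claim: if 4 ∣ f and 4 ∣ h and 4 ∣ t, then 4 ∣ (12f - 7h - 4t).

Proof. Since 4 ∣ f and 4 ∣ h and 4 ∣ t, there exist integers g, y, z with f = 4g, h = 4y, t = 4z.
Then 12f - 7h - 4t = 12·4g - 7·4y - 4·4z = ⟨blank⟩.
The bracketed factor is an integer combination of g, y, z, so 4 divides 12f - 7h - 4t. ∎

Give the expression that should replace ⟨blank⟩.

4(12g - 7y - 4z)

Each term has a factor of 4: 12·4g - 7·4y - 4·4z = 4·(12g - 7y - 4z).
Since 12g - 7y - 4z is an integer, 4 ∣ (12f - 7h - 4t).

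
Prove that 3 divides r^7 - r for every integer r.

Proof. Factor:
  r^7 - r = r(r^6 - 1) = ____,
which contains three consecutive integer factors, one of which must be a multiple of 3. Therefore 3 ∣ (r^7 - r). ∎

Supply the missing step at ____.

r^6 - 1 = (r^2 - 1)(r^4 + r^2 + 1), and r^2 - 1 = (r-1)(r+1).
So r(r^6 - 1) = (r - 1)r(r + 1)(r^4 + r^2 + 1).

(r - 1)r(r + 1)(r^4 + r^2 + 1)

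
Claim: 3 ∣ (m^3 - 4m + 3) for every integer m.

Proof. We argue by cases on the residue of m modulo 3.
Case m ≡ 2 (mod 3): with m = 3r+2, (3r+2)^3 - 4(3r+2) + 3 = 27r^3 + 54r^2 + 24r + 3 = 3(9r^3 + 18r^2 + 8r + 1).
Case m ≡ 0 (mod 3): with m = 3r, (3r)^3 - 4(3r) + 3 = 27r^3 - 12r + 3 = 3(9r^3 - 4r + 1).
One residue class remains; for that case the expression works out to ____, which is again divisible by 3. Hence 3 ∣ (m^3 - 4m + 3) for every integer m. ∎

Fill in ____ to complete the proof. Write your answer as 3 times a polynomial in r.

3(9r^3 + 9r^2 - r)

Only m ≡ 1 (mod 3) is unaccounted for. Put m = 3r+1:
(3r+1)^3 - 4(3r+1) + 3 expands to 27r^3 + 27r^2 - 3r,
and factoring out 3 leaves 3(9r^3 + 9r^2 - r).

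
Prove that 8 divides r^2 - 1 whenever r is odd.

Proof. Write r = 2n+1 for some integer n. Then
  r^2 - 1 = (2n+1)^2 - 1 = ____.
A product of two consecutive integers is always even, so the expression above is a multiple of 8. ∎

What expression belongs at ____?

(2n+1)^2 - 1 = 4n^2 + 4n + 1 - 1 = 4n^2 + 4n = 4n(n+1).
Since n and n+1 are consecutive, n(n+1) is even, and 4·(even) is a multiple of 8.

4n(n + 1)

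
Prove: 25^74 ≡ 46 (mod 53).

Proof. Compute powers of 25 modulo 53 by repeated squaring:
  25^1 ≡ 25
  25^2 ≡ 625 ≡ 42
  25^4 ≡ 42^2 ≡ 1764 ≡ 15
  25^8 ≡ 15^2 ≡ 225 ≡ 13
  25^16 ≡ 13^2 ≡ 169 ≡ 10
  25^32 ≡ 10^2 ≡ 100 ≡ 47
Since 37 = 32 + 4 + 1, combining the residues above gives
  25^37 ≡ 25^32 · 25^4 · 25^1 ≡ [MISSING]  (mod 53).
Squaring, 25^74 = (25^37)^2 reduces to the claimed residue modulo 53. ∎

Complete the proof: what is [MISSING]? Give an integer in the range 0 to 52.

25^32 · 25^4 · 25^1 ≡ 47 · 15 · 25 = 17625.
17625 mod 53 = 29, so 25^37 ≡ 29 (mod 53).

29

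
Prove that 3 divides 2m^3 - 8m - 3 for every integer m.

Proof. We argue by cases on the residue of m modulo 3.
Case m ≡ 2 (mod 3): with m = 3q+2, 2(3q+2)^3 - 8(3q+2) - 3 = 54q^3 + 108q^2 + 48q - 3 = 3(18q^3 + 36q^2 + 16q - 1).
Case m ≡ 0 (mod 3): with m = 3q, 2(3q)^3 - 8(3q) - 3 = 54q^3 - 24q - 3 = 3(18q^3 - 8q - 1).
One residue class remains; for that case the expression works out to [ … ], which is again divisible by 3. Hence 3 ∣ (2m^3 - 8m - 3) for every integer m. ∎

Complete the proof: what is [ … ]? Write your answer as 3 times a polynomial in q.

3(18q^3 + 18q^2 - 2q - 3)

The residues treated are {2, 0}, so the missing case is m ≡ 1 (mod 3); write m = 3q+1.
Then 2(3q+1)^3 - 8(3q+1) - 3 = 54q^3 + 54q^2 - 6q - 9 = 3(18q^3 + 18q^2 - 2q - 3).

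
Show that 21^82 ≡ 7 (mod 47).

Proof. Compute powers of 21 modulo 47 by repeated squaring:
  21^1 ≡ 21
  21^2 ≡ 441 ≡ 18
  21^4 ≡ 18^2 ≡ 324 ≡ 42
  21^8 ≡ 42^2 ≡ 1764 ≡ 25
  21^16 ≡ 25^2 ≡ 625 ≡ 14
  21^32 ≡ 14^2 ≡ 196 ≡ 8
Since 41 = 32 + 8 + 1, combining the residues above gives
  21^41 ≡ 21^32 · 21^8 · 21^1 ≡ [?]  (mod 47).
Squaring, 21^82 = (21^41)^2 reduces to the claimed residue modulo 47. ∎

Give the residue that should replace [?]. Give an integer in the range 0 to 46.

21^32 · 21^8 · 21^1 ≡ 8 · 25 · 21 = 4200.
4200 mod 47 = 17, so 21^41 ≡ 17 (mod 47).

17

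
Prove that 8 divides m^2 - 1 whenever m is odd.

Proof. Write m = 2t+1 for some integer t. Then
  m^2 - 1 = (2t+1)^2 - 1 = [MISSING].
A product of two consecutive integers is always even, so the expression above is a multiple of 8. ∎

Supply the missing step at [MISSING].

4t(t + 1)

(2t+1)^2 - 1 = 4t^2 + 4t + 1 - 1 = 4t^2 + 4t = 4t(t+1).
Since t and t+1 are consecutive, t(t+1) is even, and 4·(even) is a multiple of 8.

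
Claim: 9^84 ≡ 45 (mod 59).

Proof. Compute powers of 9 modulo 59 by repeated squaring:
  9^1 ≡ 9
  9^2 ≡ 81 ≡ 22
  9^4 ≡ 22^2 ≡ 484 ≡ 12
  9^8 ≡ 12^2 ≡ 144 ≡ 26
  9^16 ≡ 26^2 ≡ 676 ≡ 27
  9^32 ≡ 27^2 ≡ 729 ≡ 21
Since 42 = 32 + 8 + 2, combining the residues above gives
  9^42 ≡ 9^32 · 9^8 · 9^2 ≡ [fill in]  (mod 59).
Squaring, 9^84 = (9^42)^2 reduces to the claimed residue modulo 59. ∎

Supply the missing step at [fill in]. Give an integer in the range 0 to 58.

35

9^32 · 9^8 · 9^2 ≡ 21 · 26 · 22 = 12012.
12012 mod 59 = 35, so 9^42 ≡ 35 (mod 59).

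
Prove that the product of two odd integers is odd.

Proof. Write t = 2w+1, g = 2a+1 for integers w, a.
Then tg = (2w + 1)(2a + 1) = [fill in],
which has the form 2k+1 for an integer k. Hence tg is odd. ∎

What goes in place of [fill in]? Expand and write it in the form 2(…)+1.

(2w + 1)(2a + 1) = 4aw + 2a + 2w + 1
= 2(2aw + a + w) + 1.
Since 2aw + a + w is an integer, the product is of the form 2k+1 for an integer k.

2(2aw + a + w) + 1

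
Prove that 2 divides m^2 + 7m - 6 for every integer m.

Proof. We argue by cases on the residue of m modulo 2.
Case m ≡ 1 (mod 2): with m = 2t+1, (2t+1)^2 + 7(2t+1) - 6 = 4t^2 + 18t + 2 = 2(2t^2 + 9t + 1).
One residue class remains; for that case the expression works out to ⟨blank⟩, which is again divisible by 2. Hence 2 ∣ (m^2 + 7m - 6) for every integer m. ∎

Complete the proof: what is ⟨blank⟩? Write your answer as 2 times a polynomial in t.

The residues treated are {1}, so the missing case is m ≡ 0 (mod 2); write m = 2t.
Then (2t)^2 + 7(2t) - 6 = 4t^2 + 14t - 6 = 2(2t^2 + 7t - 3).

2(2t^2 + 7t - 3)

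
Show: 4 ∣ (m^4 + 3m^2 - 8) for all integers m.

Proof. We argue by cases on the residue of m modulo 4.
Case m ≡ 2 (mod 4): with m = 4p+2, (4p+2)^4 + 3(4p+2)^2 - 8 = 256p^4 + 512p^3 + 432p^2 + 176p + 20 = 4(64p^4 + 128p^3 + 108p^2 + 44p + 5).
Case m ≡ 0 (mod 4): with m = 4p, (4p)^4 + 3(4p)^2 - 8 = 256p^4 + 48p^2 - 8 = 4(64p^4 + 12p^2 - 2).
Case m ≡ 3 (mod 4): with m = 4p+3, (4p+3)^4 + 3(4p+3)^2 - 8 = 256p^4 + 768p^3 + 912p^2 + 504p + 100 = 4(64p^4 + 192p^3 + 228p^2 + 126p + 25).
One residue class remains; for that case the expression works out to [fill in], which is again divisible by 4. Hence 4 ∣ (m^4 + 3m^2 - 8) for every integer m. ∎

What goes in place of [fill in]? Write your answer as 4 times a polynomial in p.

4(64p^4 + 64p^3 + 36p^2 + 10p - 1)

Only m ≡ 1 (mod 4) is unaccounted for. Put m = 4p+1:
(4p+1)^4 + 3(4p+1)^2 - 8 expands to 256p^4 + 256p^3 + 144p^2 + 40p - 4,
and factoring out 4 leaves 4(64p^4 + 64p^3 + 36p^2 + 10p - 1).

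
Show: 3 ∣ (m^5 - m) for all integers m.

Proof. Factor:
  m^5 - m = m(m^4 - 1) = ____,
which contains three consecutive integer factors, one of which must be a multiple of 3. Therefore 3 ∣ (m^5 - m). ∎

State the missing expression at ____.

(m - 1)m(m + 1)(m^2 + 1)

m^4 - 1 = (m^2 - 1)(m^2 + 1), and m^2 - 1 = (m-1)(m+1).
So m(m^4 - 1) = (m - 1)m(m + 1)(m^2 + 1).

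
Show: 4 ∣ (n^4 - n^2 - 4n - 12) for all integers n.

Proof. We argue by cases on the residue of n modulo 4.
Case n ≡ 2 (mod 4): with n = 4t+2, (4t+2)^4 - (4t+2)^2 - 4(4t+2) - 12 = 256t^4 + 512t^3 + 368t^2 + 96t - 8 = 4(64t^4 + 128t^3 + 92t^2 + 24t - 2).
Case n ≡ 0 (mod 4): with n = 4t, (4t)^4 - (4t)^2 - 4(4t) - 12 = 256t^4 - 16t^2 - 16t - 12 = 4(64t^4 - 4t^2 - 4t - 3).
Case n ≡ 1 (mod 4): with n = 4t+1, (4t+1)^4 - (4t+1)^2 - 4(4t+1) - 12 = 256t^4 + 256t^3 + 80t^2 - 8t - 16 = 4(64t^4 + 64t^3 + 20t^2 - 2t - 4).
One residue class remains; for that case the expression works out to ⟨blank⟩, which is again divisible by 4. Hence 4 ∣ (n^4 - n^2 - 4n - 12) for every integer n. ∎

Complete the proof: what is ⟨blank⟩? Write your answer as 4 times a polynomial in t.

4(64t^4 + 192t^3 + 212t^2 + 98t + 12)

Only n ≡ 3 (mod 4) is unaccounted for. Put n = 4t+3:
(4t+3)^4 - (4t+3)^2 - 4(4t+3) - 12 expands to 256t^4 + 768t^3 + 848t^2 + 392t + 48,
and factoring out 4 leaves 4(64t^4 + 192t^3 + 212t^2 + 98t + 12).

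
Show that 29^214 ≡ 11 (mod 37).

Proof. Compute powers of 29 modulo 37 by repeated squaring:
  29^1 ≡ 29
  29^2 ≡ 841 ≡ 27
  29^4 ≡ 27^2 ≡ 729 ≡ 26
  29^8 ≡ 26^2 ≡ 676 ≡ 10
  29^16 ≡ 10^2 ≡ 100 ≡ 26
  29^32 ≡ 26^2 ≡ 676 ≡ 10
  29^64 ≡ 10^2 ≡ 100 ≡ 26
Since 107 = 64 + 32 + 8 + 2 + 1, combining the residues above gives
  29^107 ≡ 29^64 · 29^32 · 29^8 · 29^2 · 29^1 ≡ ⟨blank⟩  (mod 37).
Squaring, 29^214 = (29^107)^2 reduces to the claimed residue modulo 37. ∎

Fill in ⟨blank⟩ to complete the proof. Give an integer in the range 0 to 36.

23

29^64 · 29^32 · 29^8 · 29^2 · 29^1 ≡ 26 · 10 · 10 · 27 · 29 = 2035800.
2035800 mod 37 = 23, so 29^107 ≡ 23 (mod 37).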